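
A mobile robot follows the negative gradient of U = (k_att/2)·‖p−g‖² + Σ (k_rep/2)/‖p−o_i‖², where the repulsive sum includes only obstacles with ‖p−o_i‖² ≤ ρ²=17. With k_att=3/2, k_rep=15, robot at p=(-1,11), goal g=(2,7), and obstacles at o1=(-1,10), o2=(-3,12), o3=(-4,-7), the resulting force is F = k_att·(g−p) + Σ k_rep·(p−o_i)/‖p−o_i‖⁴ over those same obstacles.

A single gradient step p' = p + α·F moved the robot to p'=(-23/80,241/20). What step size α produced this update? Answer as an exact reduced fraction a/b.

F_att = 3/2·(g−p) = 3/2·(3,-4) = (4.5000,-6.0000)
o1: d²=1 ≤ ρ²=17; F_rep = 15·(0,1)/1² = (0.0000,15.0000)
o2: d²=5 ≤ ρ²=17; F_rep = 15·(2,-1)/5² = (1.2000,-0.6000)
o3: d²=333 > ρ²=17 → inactive
F = F_att + ΣF_rep = (5.7000,8.4000)
Δp = p'−p = (0.7125,1.0500); α = Δx/Fx = (57/80) / (57/10) = 1/8
check: Δy/Fy = (21/20) / (42/5) = 1/8 ✓

α = 1/8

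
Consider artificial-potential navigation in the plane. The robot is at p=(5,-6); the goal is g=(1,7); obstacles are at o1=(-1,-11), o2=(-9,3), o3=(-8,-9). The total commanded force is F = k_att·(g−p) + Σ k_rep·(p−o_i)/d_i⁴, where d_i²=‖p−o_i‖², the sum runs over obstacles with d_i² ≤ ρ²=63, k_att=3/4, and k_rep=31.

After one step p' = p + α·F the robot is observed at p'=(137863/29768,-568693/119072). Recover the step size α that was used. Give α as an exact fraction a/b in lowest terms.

α = 1/8

F_att = 3/4·(g−p) = 3/4·(-4,13) = (-3.0000,9.7500)
o1: d²=61 ≤ ρ²=63; F_rep = 31·(6,5)/61² = (0.0500,0.0417)
o2: d²=277 > ρ²=63 → inactive
o3: d²=178 > ρ²=63 → inactive
F = F_att + ΣF_rep = (-2.9500,9.7917)
Δp = p'−p = (-0.3688,1.2240); α = Δx/Fx = (-10977/29768) / (-10977/3721) = 1/8
check: Δy/Fy = (145739/119072) / (145739/14884) = 1/8 ✓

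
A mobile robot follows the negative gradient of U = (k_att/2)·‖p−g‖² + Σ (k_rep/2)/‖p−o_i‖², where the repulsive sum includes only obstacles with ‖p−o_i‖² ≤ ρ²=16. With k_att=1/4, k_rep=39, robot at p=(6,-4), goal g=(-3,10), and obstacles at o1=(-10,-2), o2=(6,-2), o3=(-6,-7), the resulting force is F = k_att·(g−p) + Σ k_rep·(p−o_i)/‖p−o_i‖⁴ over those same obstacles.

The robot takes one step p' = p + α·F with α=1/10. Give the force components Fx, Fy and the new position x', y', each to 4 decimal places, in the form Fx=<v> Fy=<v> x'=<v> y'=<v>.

F_att = 1/4·(g−p) = 1/4·(-9,14) = (-2.2500,3.5000)
o1: d²=260 > ρ²=16 → inactive
o2: d²=4 ≤ ρ²=16; F_rep = 39·(0,-2)/4² = (0.0000,-4.8750)
o3: d²=153 > ρ²=16 → inactive
F = F_att + ΣF_rep = (-2.2500,-1.3750)
p' = p + 1/10·F = (5.7750,-4.1375)

Fx=-2.2500 Fy=-1.3750 x'=5.7750 y'=-4.1375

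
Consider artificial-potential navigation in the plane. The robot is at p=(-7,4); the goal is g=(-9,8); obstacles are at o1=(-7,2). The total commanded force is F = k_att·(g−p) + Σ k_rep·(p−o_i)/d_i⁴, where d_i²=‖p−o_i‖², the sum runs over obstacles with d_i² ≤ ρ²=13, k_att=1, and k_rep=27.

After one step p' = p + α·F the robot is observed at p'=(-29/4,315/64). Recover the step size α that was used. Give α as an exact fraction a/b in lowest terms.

α = 1/8

F_att = 1·(g−p) = 1·(-2,4) = (-2.0000,4.0000)
o1: d²=4 ≤ ρ²=13; F_rep = 27·(0,2)/4² = (0.0000,3.3750)
F = F_att + ΣF_rep = (-2.0000,7.3750)
Δp = p'−p = (-0.2500,0.9219); α = Δx/Fx = (-1/4) / (-2) = 1/8
check: Δy/Fy = (59/64) / (59/8) = 1/8 ✓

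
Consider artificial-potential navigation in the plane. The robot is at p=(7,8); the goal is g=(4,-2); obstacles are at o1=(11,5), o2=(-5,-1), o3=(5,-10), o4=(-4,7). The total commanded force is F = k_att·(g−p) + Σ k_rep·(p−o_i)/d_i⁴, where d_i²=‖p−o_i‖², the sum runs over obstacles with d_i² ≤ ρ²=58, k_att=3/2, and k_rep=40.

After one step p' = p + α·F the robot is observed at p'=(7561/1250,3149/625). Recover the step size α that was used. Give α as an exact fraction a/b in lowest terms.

F_att = 3/2·(g−p) = 3/2·(-3,-10) = (-4.5000,-15.0000)
o1: d²=25 ≤ ρ²=58; F_rep = 40·(-4,3)/25² = (-0.2560,0.1920)
o2: d²=225 > ρ²=58 → inactive
o3: d²=328 > ρ²=58 → inactive
o4: d²=122 > ρ²=58 → inactive
F = F_att + ΣF_rep = (-4.7560,-14.8080)
Δp = p'−p = (-0.9512,-2.9616); α = Δx/Fx = (-1189/1250) / (-1189/250) = 1/5
check: Δy/Fy = (-1851/625) / (-1851/125) = 1/5 ✓

α = 1/5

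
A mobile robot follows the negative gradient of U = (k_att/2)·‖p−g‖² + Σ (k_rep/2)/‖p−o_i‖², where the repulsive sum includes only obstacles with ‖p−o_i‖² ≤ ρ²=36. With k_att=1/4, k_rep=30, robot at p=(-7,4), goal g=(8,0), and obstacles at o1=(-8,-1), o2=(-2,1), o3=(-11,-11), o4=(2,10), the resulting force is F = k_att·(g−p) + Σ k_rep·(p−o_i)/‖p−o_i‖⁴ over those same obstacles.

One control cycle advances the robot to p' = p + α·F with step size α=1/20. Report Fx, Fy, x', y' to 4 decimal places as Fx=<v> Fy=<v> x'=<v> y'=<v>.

F_att = 1/4·(g−p) = 1/4·(15,-4) = (3.7500,-1.0000)
o1: d²=26 ≤ ρ²=36; F_rep = 30·(1,5)/26² = (0.0444,0.2219)
o2: d²=34 ≤ ρ²=36; F_rep = 30·(-5,3)/34² = (-0.1298,0.0779)
o3: d²=241 > ρ²=36 → inactive
o4: d²=117 > ρ²=36 → inactive
F = F_att + ΣF_rep = (3.6646,-0.7003)
p' = p + 1/20·F = (-6.8168,3.9650)

Fx=3.6646 Fy=-0.7003 x'=-6.8168 y'=3.9650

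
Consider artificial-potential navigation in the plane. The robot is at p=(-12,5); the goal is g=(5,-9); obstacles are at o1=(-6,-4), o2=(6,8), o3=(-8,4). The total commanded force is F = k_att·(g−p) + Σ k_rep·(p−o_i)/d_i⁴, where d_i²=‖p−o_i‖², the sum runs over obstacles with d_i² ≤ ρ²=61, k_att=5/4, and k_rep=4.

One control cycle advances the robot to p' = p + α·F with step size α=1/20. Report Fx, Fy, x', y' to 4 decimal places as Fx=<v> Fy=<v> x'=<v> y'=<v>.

F_att = 5/4·(g−p) = 5/4·(17,-14) = (21.2500,-17.5000)
o1: d²=117 > ρ²=61 → inactive
o2: d²=333 > ρ²=61 → inactive
o3: d²=17 ≤ ρ²=61; F_rep = 4·(-4,1)/17² = (-0.0554,0.0138)
F = F_att + ΣF_rep = (21.1946,-17.4862)
p' = p + 1/20·F = (-10.9403,4.1257)

Fx=21.1946 Fy=-17.4862 x'=-10.9403 y'=4.1257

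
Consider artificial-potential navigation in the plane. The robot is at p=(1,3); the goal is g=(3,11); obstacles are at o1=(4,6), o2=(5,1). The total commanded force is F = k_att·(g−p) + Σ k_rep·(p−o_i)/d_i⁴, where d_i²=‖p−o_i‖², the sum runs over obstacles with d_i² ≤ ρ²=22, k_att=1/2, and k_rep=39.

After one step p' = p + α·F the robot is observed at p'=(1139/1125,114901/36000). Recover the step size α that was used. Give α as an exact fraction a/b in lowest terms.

α = 1/20

F_att = 1/2·(g−p) = 1/2·(2,8) = (1.0000,4.0000)
o1: d²=18 ≤ ρ²=22; F_rep = 39·(-3,-3)/18² = (-0.3611,-0.3611)
o2: d²=20 ≤ ρ²=22; F_rep = 39·(-4,2)/20² = (-0.3900,0.1950)
F = F_att + ΣF_rep = (0.2489,3.8339)
Δp = p'−p = (0.0124,0.1917); α = Δx/Fx = (14/1125) / (56/225) = 1/20
check: Δy/Fy = (6901/36000) / (6901/1800) = 1/20 ✓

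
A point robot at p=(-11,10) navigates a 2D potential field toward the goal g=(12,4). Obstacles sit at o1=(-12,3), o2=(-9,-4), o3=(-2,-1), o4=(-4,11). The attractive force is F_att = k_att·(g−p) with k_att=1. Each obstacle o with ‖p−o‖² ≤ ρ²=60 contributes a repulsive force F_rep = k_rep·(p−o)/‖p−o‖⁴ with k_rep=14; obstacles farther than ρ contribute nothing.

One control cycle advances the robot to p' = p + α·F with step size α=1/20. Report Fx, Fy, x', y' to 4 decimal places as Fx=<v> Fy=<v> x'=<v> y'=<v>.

Fx=22.9664 Fy=-5.9664 x'=-9.8517 y'=9.7017

F_att = 1·(g−p) = 1·(23,-6) = (23.0000,-6.0000)
o1: d²=50 ≤ ρ²=60; F_rep = 14·(1,7)/50² = (0.0056,0.0392)
o2: d²=200 > ρ²=60 → inactive
o3: d²=202 > ρ²=60 → inactive
o4: d²=50 ≤ ρ²=60; F_rep = 14·(-7,-1)/50² = (-0.0392,-0.0056)
F = F_att + ΣF_rep = (22.9664,-5.9664)
p' = p + 1/20·F = (-9.8517,9.7017)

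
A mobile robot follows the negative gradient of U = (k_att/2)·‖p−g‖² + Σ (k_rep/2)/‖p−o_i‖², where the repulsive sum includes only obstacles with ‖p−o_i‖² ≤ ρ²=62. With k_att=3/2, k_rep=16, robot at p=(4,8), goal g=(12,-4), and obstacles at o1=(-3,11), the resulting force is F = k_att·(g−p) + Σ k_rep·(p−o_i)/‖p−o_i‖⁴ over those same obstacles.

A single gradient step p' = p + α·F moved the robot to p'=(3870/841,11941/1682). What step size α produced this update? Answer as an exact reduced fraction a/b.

α = 1/20

F_att = 3/2·(g−p) = 3/2·(8,-12) = (12.0000,-18.0000)
o1: d²=58 ≤ ρ²=62; F_rep = 16·(7,-3)/58² = (0.0333,-0.0143)
F = F_att + ΣF_rep = (12.0333,-18.0143)
Δp = p'−p = (0.6017,-0.9007); α = Δx/Fx = (506/841) / (10120/841) = 1/20
check: Δy/Fy = (-1515/1682) / (-15150/841) = 1/20 ✓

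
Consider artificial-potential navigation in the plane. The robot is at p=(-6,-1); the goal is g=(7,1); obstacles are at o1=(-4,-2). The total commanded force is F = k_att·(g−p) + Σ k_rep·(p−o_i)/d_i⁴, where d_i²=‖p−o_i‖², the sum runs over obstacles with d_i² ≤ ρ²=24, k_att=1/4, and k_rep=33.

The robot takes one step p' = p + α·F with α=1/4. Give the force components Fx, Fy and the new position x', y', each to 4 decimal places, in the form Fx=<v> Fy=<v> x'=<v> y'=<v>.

Fx=0.6100 Fy=1.8200 x'=-5.8475 y'=-0.5450

F_att = 1/4·(g−p) = 1/4·(13,2) = (3.2500,0.5000)
o1: d²=5 ≤ ρ²=24; F_rep = 33·(-2,1)/5² = (-2.6400,1.3200)
F = F_att + ΣF_rep = (0.6100,1.8200)
p' = p + 1/4·F = (-5.8475,-0.5450)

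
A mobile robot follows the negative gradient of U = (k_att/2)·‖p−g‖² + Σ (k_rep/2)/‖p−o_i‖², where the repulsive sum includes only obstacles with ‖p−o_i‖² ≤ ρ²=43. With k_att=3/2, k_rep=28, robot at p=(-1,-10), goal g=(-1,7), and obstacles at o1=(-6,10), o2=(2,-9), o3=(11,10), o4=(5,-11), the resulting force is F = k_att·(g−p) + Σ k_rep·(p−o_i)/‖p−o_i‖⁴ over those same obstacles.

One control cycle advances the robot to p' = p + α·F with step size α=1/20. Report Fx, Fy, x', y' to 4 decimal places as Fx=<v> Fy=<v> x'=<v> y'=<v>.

F_att = 3/2·(g−p) = 3/2·(0,17) = (0.0000,25.5000)
o1: d²=425 > ρ²=43 → inactive
o2: d²=10 ≤ ρ²=43; F_rep = 28·(-3,-1)/10² = (-0.8400,-0.2800)
o3: d²=544 > ρ²=43 → inactive
o4: d²=37 ≤ ρ²=43; F_rep = 28·(-6,1)/37² = (-0.1227,0.0205)
F = F_att + ΣF_rep = (-0.9627,25.2405)
p' = p + 1/20·F = (-1.0481,-8.7380)

Fx=-0.9627 Fy=25.2405 x'=-1.0481 y'=-8.7380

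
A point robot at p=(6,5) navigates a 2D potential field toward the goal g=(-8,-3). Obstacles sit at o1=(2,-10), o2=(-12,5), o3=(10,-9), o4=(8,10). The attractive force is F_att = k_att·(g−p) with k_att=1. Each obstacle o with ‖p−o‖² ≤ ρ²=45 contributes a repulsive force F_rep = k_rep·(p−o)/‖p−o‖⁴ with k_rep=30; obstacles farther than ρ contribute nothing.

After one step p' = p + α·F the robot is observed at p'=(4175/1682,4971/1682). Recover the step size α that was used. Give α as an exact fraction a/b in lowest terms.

F_att = 1·(g−p) = 1·(-14,-8) = (-14.0000,-8.0000)
o1: d²=241 > ρ²=45 → inactive
o2: d²=324 > ρ²=45 → inactive
o3: d²=212 > ρ²=45 → inactive
o4: d²=29 ≤ ρ²=45; F_rep = 30·(-2,-5)/29² = (-0.0713,-0.1784)
F = F_att + ΣF_rep = (-14.0713,-8.1784)
Δp = p'−p = (-3.5178,-2.0446); α = Δx/Fx = (-5917/1682) / (-11834/841) = 1/4
check: Δy/Fy = (-3439/1682) / (-6878/841) = 1/4 ✓

α = 1/4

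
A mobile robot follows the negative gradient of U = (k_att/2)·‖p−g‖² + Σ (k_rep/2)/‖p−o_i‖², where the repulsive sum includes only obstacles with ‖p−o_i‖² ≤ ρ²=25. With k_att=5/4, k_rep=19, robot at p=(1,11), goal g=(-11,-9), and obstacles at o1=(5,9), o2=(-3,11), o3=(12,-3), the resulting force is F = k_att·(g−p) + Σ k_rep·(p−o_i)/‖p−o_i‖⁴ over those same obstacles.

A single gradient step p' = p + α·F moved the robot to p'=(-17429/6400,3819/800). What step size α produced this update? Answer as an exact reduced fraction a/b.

F_att = 5/4·(g−p) = 5/4·(-12,-20) = (-15.0000,-25.0000)
o1: d²=20 ≤ ρ²=25; F_rep = 19·(-4,2)/20² = (-0.1900,0.0950)
o2: d²=16 ≤ ρ²=25; F_rep = 19·(4,0)/16² = (0.2969,0.0000)
o3: d²=317 > ρ²=25 → inactive
F = F_att + ΣF_rep = (-14.8931,-24.9050)
Δp = p'−p = (-3.7233,-6.2263); α = Δx/Fx = (-23829/6400) / (-23829/1600) = 1/4
check: Δy/Fy = (-4981/800) / (-4981/200) = 1/4 ✓

α = 1/4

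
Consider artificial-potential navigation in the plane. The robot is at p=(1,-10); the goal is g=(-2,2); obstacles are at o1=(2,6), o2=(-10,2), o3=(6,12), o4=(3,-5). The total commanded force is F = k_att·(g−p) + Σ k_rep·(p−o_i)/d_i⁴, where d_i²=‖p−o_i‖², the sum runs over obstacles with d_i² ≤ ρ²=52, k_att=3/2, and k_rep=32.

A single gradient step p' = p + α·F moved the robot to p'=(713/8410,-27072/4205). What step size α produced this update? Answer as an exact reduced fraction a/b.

α = 1/5

F_att = 3/2·(g−p) = 3/2·(-3,12) = (-4.5000,18.0000)
o1: d²=257 > ρ²=52 → inactive
o2: d²=265 > ρ²=52 → inactive
o3: d²=509 > ρ²=52 → inactive
o4: d²=29 ≤ ρ²=52; F_rep = 32·(-2,-5)/29² = (-0.0761,-0.1902)
F = F_att + ΣF_rep = (-4.5761,17.8098)
Δp = p'−p = (-0.9152,3.5620); α = Δx/Fx = (-7697/8410) / (-7697/1682) = 1/5
check: Δy/Fy = (14978/4205) / (14978/841) = 1/5 ✓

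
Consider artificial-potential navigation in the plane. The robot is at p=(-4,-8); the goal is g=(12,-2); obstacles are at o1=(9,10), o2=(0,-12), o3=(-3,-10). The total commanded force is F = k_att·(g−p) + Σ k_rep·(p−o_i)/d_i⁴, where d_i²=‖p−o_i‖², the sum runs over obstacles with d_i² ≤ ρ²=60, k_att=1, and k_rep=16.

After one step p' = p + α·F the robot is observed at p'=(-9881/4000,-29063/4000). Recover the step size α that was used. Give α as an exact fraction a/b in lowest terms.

F_att = 1·(g−p) = 1·(16,6) = (16.0000,6.0000)
o1: d²=493 > ρ²=60 → inactive
o2: d²=32 ≤ ρ²=60; F_rep = 16·(-4,4)/32² = (-0.0625,0.0625)
o3: d²=5 ≤ ρ²=60; F_rep = 16·(-1,2)/5² = (-0.6400,1.2800)
F = F_att + ΣF_rep = (15.2975,7.3425)
Δp = p'−p = (1.5297,0.7342); α = Δx/Fx = (6119/4000) / (6119/400) = 1/10
check: Δy/Fy = (2937/4000) / (2937/400) = 1/10 ✓

α = 1/10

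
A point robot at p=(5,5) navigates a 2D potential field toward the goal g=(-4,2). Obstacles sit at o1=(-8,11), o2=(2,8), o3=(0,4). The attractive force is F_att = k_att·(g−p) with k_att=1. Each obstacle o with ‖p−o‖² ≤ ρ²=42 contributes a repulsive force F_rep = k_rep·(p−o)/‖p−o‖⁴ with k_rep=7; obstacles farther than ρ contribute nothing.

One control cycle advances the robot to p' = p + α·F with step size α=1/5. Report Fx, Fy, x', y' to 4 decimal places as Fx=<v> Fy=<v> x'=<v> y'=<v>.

F_att = 1·(g−p) = 1·(-9,-3) = (-9.0000,-3.0000)
o1: d²=205 > ρ²=42 → inactive
o2: d²=18 ≤ ρ²=42; F_rep = 7·(3,-3)/18² = (0.0648,-0.0648)
o3: d²=26 ≤ ρ²=42; F_rep = 7·(5,1)/26² = (0.0518,0.0104)
F = F_att + ΣF_rep = (-8.8834,-3.0545)
p' = p + 1/5·F = (3.2233,4.3891)

Fx=-8.8834 Fy=-3.0545 x'=3.2233 y'=4.3891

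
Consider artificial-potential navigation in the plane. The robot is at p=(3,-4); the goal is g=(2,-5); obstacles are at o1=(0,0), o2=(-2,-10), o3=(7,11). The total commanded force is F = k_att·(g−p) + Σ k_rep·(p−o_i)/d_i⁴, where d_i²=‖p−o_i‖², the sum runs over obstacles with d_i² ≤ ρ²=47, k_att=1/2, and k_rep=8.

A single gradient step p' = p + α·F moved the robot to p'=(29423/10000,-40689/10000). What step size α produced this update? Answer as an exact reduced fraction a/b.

α = 1/8

F_att = 1/2·(g−p) = 1/2·(-1,-1) = (-0.5000,-0.5000)
o1: d²=25 ≤ ρ²=47; F_rep = 8·(3,-4)/25² = (0.0384,-0.0512)
o2: d²=61 > ρ²=47 → inactive
o3: d²=241 > ρ²=47 → inactive
F = F_att + ΣF_rep = (-0.4616,-0.5512)
Δp = p'−p = (-0.0577,-0.0689); α = Δx/Fx = (-577/10000) / (-577/1250) = 1/8
check: Δy/Fy = (-689/10000) / (-689/1250) = 1/8 ✓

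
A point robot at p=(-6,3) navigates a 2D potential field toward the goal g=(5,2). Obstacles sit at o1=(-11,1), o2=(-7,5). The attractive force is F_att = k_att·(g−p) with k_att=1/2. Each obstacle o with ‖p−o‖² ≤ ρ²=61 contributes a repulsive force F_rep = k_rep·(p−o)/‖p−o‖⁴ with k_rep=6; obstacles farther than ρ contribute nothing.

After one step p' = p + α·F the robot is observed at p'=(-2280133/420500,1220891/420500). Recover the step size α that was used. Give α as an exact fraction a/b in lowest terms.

α = 1/10

F_att = 1/2·(g−p) = 1/2·(11,-1) = (5.5000,-0.5000)
o1: d²=29 ≤ ρ²=61; F_rep = 6·(5,2)/29² = (0.0357,0.0143)
o2: d²=5 ≤ ρ²=61; F_rep = 6·(1,-2)/5² = (0.2400,-0.4800)
F = F_att + ΣF_rep = (5.7757,-0.9657)
Δp = p'−p = (0.5776,-0.0966); α = Δx/Fx = (242867/420500) / (242867/42050) = 1/10
check: Δy/Fy = (-40609/420500) / (-40609/42050) = 1/10 ✓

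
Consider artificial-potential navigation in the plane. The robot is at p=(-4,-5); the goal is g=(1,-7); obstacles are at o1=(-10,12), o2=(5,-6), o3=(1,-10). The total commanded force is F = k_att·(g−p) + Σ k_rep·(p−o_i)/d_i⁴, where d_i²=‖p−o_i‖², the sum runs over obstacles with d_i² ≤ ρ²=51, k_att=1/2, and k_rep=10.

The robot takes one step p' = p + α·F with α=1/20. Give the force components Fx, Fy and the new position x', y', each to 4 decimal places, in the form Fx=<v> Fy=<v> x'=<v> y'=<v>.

Fx=2.4800 Fy=-0.9800 x'=-3.8760 y'=-5.0490

F_att = 1/2·(g−p) = 1/2·(5,-2) = (2.5000,-1.0000)
o1: d²=325 > ρ²=51 → inactive
o2: d²=82 > ρ²=51 → inactive
o3: d²=50 ≤ ρ²=51; F_rep = 10·(-5,5)/50² = (-0.0200,0.0200)
F = F_att + ΣF_rep = (2.4800,-0.9800)
p' = p + 1/20·F = (-3.8760,-5.0490)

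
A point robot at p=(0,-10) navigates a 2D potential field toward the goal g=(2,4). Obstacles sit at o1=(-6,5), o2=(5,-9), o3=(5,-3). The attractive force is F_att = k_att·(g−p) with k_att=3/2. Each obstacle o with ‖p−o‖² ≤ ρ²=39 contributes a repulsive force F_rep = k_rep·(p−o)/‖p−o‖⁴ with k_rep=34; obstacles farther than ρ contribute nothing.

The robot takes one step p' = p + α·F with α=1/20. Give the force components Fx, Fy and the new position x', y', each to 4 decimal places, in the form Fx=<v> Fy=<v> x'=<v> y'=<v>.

F_att = 3/2·(g−p) = 3/2·(2,14) = (3.0000,21.0000)
o1: d²=261 > ρ²=39 → inactive
o2: d²=26 ≤ ρ²=39; F_rep = 34·(-5,-1)/26² = (-0.2515,-0.0503)
o3: d²=74 > ρ²=39 → inactive
F = F_att + ΣF_rep = (2.7485,20.9497)
p' = p + 1/20·F = (0.1374,-8.9525)

Fx=2.7485 Fy=20.9497 x'=0.1374 y'=-8.9525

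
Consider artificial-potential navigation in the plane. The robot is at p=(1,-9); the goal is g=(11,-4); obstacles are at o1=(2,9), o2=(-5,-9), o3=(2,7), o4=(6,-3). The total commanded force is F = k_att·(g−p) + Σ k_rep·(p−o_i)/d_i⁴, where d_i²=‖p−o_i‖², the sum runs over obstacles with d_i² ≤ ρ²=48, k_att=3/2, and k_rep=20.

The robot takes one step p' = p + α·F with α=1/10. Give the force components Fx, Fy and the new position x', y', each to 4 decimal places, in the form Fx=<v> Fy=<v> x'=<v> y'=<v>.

F_att = 3/2·(g−p) = 3/2·(10,5) = (15.0000,7.5000)
o1: d²=325 > ρ²=48 → inactive
o2: d²=36 ≤ ρ²=48; F_rep = 20·(6,0)/36² = (0.0926,0.0000)
o3: d²=257 > ρ²=48 → inactive
o4: d²=61 > ρ²=48 → inactive
F = F_att + ΣF_rep = (15.0926,7.5000)
p' = p + 1/10·F = (2.5093,-8.2500)

Fx=15.0926 Fy=7.5000 x'=2.5093 y'=-8.2500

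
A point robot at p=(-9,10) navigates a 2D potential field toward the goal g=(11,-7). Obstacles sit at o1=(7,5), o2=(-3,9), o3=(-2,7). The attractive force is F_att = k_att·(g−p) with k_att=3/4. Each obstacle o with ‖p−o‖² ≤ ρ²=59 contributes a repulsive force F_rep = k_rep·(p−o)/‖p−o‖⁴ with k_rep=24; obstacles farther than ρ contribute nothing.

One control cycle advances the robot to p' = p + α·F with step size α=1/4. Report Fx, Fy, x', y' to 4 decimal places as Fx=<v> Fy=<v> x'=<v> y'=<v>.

Fx=14.8449 Fy=-12.7111 x'=-5.2888 y'=6.8222

F_att = 3/4·(g−p) = 3/4·(20,-17) = (15.0000,-12.7500)
o1: d²=281 > ρ²=59 → inactive
o2: d²=37 ≤ ρ²=59; F_rep = 24·(-6,1)/37² = (-0.1052,0.0175)
o3: d²=58 ≤ ρ²=59; F_rep = 24·(-7,3)/58² = (-0.0499,0.0214)
F = F_att + ΣF_rep = (14.8449,-12.7111)
p' = p + 1/4·F = (-5.2888,6.8222)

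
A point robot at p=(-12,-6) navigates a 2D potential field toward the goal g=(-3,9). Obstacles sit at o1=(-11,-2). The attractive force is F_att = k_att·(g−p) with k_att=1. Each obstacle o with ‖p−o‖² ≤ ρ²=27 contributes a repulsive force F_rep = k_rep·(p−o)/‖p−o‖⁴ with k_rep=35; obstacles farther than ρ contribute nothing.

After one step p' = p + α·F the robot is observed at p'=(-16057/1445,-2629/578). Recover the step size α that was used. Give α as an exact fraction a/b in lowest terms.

α = 1/10

F_att = 1·(g−p) = 1·(9,15) = (9.0000,15.0000)
o1: d²=17 ≤ ρ²=27; F_rep = 35·(-1,-4)/17² = (-0.1211,-0.4844)
F = F_att + ΣF_rep = (8.8789,14.5156)
Δp = p'−p = (0.8879,1.4516); α = Δx/Fx = (1283/1445) / (2566/289) = 1/10
check: Δy/Fy = (839/578) / (4195/289) = 1/10 ✓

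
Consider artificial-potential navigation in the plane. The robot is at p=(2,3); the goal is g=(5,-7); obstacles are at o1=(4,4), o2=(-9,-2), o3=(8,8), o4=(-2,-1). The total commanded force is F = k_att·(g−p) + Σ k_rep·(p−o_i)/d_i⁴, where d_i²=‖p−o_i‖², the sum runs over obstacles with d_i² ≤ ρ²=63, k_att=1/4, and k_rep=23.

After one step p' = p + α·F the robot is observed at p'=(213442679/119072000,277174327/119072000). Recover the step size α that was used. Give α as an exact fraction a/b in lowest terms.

F_att = 1/4·(g−p) = 1/4·(3,-10) = (0.7500,-2.5000)
o1: d²=5 ≤ ρ²=63; F_rep = 23·(-2,-1)/5² = (-1.8400,-0.9200)
o2: d²=146 > ρ²=63 → inactive
o3: d²=61 ≤ ρ²=63; F_rep = 23·(-6,-5)/61² = (-0.0371,-0.0309)
o4: d²=32 ≤ ρ²=63; F_rep = 23·(4,4)/32² = (0.0898,0.0898)
F = F_att + ΣF_rep = (-1.0372,-3.3611)
Δp = p'−p = (-0.2074,-0.6722); α = Δx/Fx = (-24701321/119072000) / (-24701321/23814400) = 1/5
check: Δy/Fy = (-80041673/119072000) / (-80041673/23814400) = 1/5 ✓

α = 1/5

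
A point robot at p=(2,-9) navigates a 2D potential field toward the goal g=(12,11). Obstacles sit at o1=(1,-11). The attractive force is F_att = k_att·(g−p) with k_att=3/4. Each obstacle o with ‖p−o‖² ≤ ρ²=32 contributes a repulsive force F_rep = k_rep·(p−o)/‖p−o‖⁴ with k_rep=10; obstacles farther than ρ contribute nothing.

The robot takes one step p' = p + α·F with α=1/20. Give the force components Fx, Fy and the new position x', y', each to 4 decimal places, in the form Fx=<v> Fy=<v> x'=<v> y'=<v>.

F_att = 3/4·(g−p) = 3/4·(10,20) = (7.5000,15.0000)
o1: d²=5 ≤ ρ²=32; F_rep = 10·(1,2)/5² = (0.4000,0.8000)
F = F_att + ΣF_rep = (7.9000,15.8000)
p' = p + 1/20·F = (2.3950,-8.2100)

Fx=7.9000 Fy=15.8000 x'=2.3950 y'=-8.2100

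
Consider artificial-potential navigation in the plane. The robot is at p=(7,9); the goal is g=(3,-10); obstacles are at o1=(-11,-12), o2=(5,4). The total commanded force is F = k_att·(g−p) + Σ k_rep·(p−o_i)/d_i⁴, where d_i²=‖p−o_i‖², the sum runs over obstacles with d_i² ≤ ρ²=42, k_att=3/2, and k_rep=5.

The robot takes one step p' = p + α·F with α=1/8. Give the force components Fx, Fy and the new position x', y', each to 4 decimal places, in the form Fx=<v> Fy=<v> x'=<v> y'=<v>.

Fx=-5.9881 Fy=-28.4703 x'=6.2515 y'=5.4412

F_att = 3/2·(g−p) = 3/2·(-4,-19) = (-6.0000,-28.5000)
o1: d²=765 > ρ²=42 → inactive
o2: d²=29 ≤ ρ²=42; F_rep = 5·(2,5)/29² = (0.0119,0.0297)
F = F_att + ΣF_rep = (-5.9881,-28.4703)
p' = p + 1/8·F = (6.2515,5.4412)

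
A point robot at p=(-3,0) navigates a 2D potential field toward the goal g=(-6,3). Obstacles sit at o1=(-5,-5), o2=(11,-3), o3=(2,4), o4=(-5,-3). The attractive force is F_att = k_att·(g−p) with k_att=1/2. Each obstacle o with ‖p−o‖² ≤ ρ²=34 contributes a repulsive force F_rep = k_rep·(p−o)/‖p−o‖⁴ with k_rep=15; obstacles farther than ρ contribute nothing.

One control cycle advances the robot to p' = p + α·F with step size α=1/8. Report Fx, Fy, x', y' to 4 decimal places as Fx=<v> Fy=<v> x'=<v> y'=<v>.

F_att = 1/2·(g−p) = 1/2·(-3,3) = (-1.5000,1.5000)
o1: d²=29 ≤ ρ²=34; F_rep = 15·(2,5)/29² = (0.0357,0.0892)
o2: d²=205 > ρ²=34 → inactive
o3: d²=41 > ρ²=34 → inactive
o4: d²=13 ≤ ρ²=34; F_rep = 15·(2,3)/13² = (0.1775,0.2663)
F = F_att + ΣF_rep = (-1.2868,1.8555)
p' = p + 1/8·F = (-3.1609,0.2319)

Fx=-1.2868 Fy=1.8555 x'=-3.1609 y'=0.2319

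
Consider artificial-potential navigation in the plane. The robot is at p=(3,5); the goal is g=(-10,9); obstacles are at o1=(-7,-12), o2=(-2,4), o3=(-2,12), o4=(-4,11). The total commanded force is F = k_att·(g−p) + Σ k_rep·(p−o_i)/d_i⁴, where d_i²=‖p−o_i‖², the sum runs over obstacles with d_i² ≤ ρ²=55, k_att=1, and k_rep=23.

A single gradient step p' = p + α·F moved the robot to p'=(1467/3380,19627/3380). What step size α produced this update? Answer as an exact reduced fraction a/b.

α = 1/5

F_att = 1·(g−p) = 1·(-13,4) = (-13.0000,4.0000)
o1: d²=389 > ρ²=55 → inactive
o2: d²=26 ≤ ρ²=55; F_rep = 23·(5,1)/26² = (0.1701,0.0340)
o3: d²=74 > ρ²=55 → inactive
o4: d²=85 > ρ²=55 → inactive
F = F_att + ΣF_rep = (-12.8299,4.0340)
Δp = p'−p = (-2.5660,0.8068); α = Δx/Fx = (-8673/3380) / (-8673/676) = 1/5
check: Δy/Fy = (2727/3380) / (2727/676) = 1/5 ✓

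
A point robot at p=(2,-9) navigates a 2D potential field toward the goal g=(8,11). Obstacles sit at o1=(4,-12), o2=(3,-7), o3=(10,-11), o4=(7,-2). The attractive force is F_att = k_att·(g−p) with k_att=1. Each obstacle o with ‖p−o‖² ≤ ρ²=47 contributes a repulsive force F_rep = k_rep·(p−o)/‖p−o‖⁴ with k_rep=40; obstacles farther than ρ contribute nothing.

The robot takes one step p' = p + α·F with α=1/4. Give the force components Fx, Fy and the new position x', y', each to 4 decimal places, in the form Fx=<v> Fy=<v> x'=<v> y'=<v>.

F_att = 1·(g−p) = 1·(6,20) = (6.0000,20.0000)
o1: d²=13 ≤ ρ²=47; F_rep = 40·(-2,3)/13² = (-0.4734,0.7101)
o2: d²=5 ≤ ρ²=47; F_rep = 40·(-1,-2)/5² = (-1.6000,-3.2000)
o3: d²=68 > ρ²=47 → inactive
o4: d²=74 > ρ²=47 → inactive
F = F_att + ΣF_rep = (3.9266,17.5101)
p' = p + 1/4·F = (2.9817,-4.6225)

Fx=3.9266 Fy=17.5101 x'=2.9817 y'=-4.6225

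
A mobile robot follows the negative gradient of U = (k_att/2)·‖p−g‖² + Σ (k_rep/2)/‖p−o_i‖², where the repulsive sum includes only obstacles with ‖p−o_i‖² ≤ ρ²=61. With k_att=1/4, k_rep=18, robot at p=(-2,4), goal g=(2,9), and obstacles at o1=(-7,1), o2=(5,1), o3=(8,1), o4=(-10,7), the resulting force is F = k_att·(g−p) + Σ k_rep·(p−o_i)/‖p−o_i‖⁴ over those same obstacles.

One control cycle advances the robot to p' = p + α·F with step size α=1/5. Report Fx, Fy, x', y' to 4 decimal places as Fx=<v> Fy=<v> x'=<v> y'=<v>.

Fx=1.0404 Fy=1.3128 x'=-1.7919 y'=4.2626

F_att = 1/4·(g−p) = 1/4·(4,5) = (1.0000,1.2500)
o1: d²=34 ≤ ρ²=61; F_rep = 18·(5,3)/34² = (0.0779,0.0467)
o2: d²=58 ≤ ρ²=61; F_rep = 18·(-7,3)/58² = (-0.0375,0.0161)
o3: d²=109 > ρ²=61 → inactive
o4: d²=73 > ρ²=61 → inactive
F = F_att + ΣF_rep = (1.0404,1.3128)
p' = p + 1/5·F = (-1.7919,4.2626)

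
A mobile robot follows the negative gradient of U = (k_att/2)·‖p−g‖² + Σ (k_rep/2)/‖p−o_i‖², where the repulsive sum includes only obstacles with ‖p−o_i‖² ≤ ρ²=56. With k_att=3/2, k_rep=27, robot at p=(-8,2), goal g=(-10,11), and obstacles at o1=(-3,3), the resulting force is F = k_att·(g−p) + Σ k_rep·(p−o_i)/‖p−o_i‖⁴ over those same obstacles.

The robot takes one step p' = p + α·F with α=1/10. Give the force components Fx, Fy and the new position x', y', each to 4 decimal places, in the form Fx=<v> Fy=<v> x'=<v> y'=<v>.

Fx=-3.1997 Fy=13.4601 x'=-8.3200 y'=3.3460

F_att = 3/2·(g−p) = 3/2·(-2,9) = (-3.0000,13.5000)
o1: d²=26 ≤ ρ²=56; F_rep = 27·(-5,-1)/26² = (-0.1997,-0.0399)
F = F_att + ΣF_rep = (-3.1997,13.4601)
p' = p + 1/10·F = (-8.3200,3.3460)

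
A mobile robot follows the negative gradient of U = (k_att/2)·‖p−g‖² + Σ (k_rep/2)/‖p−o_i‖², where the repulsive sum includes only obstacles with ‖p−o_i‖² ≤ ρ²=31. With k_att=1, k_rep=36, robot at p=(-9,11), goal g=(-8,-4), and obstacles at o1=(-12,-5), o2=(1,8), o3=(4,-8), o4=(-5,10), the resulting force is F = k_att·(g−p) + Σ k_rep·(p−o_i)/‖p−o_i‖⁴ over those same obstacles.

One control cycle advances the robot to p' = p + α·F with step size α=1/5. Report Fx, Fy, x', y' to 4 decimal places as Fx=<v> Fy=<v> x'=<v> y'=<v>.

F_att = 1·(g−p) = 1·(1,-15) = (1.0000,-15.0000)
o1: d²=265 > ρ²=31 → inactive
o2: d²=109 > ρ²=31 → inactive
o3: d²=530 > ρ²=31 → inactive
o4: d²=17 ≤ ρ²=31; F_rep = 36·(-4,1)/17² = (-0.4983,0.1246)
F = F_att + ΣF_rep = (0.5017,-14.8754)
p' = p + 1/5·F = (-8.8997,8.0249)

Fx=0.5017 Fy=-14.8754 x'=-8.8997 y'=8.0249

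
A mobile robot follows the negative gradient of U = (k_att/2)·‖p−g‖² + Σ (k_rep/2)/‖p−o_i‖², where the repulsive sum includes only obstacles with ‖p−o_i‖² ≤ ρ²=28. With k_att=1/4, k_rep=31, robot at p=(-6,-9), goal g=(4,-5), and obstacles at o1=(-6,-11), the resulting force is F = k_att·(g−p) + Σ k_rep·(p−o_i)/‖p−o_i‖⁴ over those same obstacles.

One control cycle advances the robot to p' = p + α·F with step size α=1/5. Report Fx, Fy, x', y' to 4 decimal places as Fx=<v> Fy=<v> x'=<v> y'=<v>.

F_att = 1/4·(g−p) = 1/4·(10,4) = (2.5000,1.0000)
o1: d²=4 ≤ ρ²=28; F_rep = 31·(0,2)/4² = (0.0000,3.8750)
F = F_att + ΣF_rep = (2.5000,4.8750)
p' = p + 1/5·F = (-5.5000,-8.0250)

Fx=2.5000 Fy=4.8750 x'=-5.5000 y'=-8.0250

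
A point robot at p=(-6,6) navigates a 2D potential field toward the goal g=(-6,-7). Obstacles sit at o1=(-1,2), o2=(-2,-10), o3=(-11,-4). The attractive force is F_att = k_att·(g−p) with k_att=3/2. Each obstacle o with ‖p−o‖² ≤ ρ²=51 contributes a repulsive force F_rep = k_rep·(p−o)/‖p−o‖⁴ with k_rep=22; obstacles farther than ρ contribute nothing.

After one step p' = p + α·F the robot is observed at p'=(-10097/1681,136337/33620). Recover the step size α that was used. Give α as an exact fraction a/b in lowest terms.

α = 1/10

F_att = 3/2·(g−p) = 3/2·(0,-13) = (0.0000,-19.5000)
o1: d²=41 ≤ ρ²=51; F_rep = 22·(-5,4)/41² = (-0.0654,0.0523)
o2: d²=272 > ρ²=51 → inactive
o3: d²=125 > ρ²=51 → inactive
F = F_att + ΣF_rep = (-0.0654,-19.4477)
Δp = p'−p = (-0.0065,-1.9448); α = Δx/Fx = (-11/1681) / (-110/1681) = 1/10
check: Δy/Fy = (-65383/33620) / (-65383/3362) = 1/10 ✓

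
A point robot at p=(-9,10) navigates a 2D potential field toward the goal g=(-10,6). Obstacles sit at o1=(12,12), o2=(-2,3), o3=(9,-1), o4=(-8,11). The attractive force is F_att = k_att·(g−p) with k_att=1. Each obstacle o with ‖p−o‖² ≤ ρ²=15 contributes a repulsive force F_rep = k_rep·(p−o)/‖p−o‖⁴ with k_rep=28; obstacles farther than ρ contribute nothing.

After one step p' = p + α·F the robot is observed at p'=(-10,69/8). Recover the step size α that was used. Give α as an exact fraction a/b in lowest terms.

α = 1/8

F_att = 1·(g−p) = 1·(-1,-4) = (-1.0000,-4.0000)
o1: d²=445 > ρ²=15 → inactive
o2: d²=98 > ρ²=15 → inactive
o3: d²=445 > ρ²=15 → inactive
o4: d²=2 ≤ ρ²=15; F_rep = 28·(-1,-1)/2² = (-7.0000,-7.0000)
F = F_att + ΣF_rep = (-8.0000,-11.0000)
Δp = p'−p = (-1.0000,-1.3750); α = Δx/Fx = (-1) / (-8) = 1/8
check: Δy/Fy = (-11/8) / (-11) = 1/8 ✓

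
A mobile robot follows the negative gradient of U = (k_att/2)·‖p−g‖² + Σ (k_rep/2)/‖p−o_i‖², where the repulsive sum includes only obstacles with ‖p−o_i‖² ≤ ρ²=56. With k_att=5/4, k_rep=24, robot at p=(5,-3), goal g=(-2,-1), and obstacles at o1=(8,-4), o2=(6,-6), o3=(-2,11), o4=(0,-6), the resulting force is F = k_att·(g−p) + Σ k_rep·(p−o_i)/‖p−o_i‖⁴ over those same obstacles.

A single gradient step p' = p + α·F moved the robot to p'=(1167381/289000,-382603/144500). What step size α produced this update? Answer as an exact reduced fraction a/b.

F_att = 5/4·(g−p) = 5/4·(-7,2) = (-8.7500,2.5000)
o1: d²=10 ≤ ρ²=56; F_rep = 24·(-3,1)/10² = (-0.7200,0.2400)
o2: d²=10 ≤ ρ²=56; F_rep = 24·(-1,3)/10² = (-0.2400,0.7200)
o3: d²=245 > ρ²=56 → inactive
o4: d²=34 ≤ ρ²=56; F_rep = 24·(5,3)/34² = (0.1038,0.0623)
F = F_att + ΣF_rep = (-9.6062,3.5223)
Δp = p'−p = (-0.9606,0.3522); α = Δx/Fx = (-277619/289000) / (-277619/28900) = 1/10
check: Δy/Fy = (50897/144500) / (50897/14450) = 1/10 ✓

α = 1/10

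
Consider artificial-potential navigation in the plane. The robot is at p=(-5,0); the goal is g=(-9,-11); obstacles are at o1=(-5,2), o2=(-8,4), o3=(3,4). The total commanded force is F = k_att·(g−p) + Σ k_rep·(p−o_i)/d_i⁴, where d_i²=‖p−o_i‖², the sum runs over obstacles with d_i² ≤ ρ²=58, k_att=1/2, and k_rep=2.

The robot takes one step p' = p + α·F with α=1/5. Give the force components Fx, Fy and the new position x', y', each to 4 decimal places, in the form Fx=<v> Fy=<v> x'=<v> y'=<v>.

F_att = 1/2·(g−p) = 1/2·(-4,-11) = (-2.0000,-5.5000)
o1: d²=4 ≤ ρ²=58; F_rep = 2·(0,-2)/4² = (0.0000,-0.2500)
o2: d²=25 ≤ ρ²=58; F_rep = 2·(3,-4)/25² = (0.0096,-0.0128)
o3: d²=80 > ρ²=58 → inactive
F = F_att + ΣF_rep = (-1.9904,-5.7628)
p' = p + 1/5·F = (-5.3981,-1.1526)

Fx=-1.9904 Fy=-5.7628 x'=-5.3981 y'=-1.1526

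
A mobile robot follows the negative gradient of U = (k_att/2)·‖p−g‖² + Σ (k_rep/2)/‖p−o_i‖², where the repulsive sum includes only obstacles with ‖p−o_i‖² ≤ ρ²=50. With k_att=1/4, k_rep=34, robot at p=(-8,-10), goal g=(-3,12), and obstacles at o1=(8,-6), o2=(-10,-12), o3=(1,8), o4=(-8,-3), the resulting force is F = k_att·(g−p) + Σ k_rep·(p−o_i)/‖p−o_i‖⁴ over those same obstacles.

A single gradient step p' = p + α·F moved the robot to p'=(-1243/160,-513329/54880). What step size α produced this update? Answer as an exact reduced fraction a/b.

α = 1/10

F_att = 1/4·(g−p) = 1/4·(5,22) = (1.2500,5.5000)
o1: d²=272 > ρ²=50 → inactive
o2: d²=8 ≤ ρ²=50; F_rep = 34·(2,2)/8² = (1.0625,1.0625)
o3: d²=405 > ρ²=50 → inactive
o4: d²=49 ≤ ρ²=50; F_rep = 34·(0,-7)/49² = (0.0000,-0.0991)
F = F_att + ΣF_rep = (2.3125,6.4634)
Δp = p'−p = (0.2313,0.6463); α = Δx/Fx = (37/160) / (37/16) = 1/10
check: Δy/Fy = (35471/54880) / (35471/5488) = 1/10 ✓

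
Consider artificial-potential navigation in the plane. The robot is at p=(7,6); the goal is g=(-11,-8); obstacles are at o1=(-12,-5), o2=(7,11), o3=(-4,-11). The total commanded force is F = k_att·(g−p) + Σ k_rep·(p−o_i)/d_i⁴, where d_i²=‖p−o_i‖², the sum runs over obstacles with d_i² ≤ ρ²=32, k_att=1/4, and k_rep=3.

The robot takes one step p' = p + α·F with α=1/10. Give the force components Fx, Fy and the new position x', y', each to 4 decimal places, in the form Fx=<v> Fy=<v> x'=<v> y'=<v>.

F_att = 1/4·(g−p) = 1/4·(-18,-14) = (-4.5000,-3.5000)
o1: d²=482 > ρ²=32 → inactive
o2: d²=25 ≤ ρ²=32; F_rep = 3·(0,-5)/25² = (0.0000,-0.0240)
o3: d²=410 > ρ²=32 → inactive
F = F_att + ΣF_rep = (-4.5000,-3.5240)
p' = p + 1/10·F = (6.5500,5.6476)

Fx=-4.5000 Fy=-3.5240 x'=6.5500 y'=5.6476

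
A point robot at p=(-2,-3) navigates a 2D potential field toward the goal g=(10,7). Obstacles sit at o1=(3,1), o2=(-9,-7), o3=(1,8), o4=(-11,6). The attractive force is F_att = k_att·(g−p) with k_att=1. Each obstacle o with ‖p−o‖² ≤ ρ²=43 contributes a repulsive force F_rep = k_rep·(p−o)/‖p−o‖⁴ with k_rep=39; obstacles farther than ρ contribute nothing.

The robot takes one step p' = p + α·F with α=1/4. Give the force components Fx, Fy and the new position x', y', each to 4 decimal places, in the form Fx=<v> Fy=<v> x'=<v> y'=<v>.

F_att = 1·(g−p) = 1·(12,10) = (12.0000,10.0000)
o1: d²=41 ≤ ρ²=43; F_rep = 39·(-5,-4)/41² = (-0.1160,-0.0928)
o2: d²=65 > ρ²=43 → inactive
o3: d²=130 > ρ²=43 → inactive
o4: d²=162 > ρ²=43 → inactive
F = F_att + ΣF_rep = (11.8840,9.9072)
p' = p + 1/4·F = (0.9710,-0.5232)

Fx=11.8840 Fy=9.9072 x'=0.9710 y'=-0.5232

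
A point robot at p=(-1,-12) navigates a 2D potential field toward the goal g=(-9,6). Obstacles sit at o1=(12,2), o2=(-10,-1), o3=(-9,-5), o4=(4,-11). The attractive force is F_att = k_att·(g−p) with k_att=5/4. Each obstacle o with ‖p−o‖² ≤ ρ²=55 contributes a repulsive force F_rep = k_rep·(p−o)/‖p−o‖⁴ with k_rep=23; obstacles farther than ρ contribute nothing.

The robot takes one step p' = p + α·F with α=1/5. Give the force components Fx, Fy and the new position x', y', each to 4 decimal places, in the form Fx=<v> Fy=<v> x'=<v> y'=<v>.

Fx=-10.1701 Fy=22.4660 x'=-3.0340 y'=-7.5068

F_att = 5/4·(g−p) = 5/4·(-8,18) = (-10.0000,22.5000)
o1: d²=365 > ρ²=55 → inactive
o2: d²=202 > ρ²=55 → inactive
o3: d²=113 > ρ²=55 → inactive
o4: d²=26 ≤ ρ²=55; F_rep = 23·(-5,-1)/26² = (-0.1701,-0.0340)
F = F_att + ΣF_rep = (-10.1701,22.4660)
p' = p + 1/5·F = (-3.0340,-7.5068)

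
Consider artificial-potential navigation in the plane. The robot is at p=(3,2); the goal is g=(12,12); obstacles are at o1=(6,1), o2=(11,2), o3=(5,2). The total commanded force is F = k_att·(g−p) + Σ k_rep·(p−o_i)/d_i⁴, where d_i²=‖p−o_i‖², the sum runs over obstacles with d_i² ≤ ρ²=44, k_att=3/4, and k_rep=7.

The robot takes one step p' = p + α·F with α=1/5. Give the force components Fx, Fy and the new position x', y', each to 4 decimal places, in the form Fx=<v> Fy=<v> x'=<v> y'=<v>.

Fx=5.6650 Fy=7.5700 x'=4.1330 y'=3.5140

F_att = 3/4·(g−p) = 3/4·(9,10) = (6.7500,7.5000)
o1: d²=10 ≤ ρ²=44; F_rep = 7·(-3,1)/10² = (-0.2100,0.0700)
o2: d²=64 > ρ²=44 → inactive
o3: d²=4 ≤ ρ²=44; F_rep = 7·(-2,0)/4² = (-0.8750,0.0000)
F = F_att + ΣF_rep = (5.6650,7.5700)
p' = p + 1/5·F = (4.1330,3.5140)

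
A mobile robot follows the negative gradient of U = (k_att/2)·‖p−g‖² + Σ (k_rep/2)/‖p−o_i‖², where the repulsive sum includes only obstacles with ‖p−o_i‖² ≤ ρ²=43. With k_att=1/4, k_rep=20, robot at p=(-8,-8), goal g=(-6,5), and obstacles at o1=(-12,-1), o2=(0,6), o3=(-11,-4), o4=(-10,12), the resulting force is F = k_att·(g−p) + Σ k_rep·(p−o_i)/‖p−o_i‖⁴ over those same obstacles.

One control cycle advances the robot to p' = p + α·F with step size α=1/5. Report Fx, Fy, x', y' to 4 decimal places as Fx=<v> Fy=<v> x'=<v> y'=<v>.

Fx=0.5960 Fy=3.1220 x'=-7.8808 y'=-7.3756

F_att = 1/4·(g−p) = 1/4·(2,13) = (0.5000,3.2500)
o1: d²=65 > ρ²=43 → inactive
o2: d²=260 > ρ²=43 → inactive
o3: d²=25 ≤ ρ²=43; F_rep = 20·(3,-4)/25² = (0.0960,-0.1280)
o4: d²=404 > ρ²=43 → inactive
F = F_att + ΣF_rep = (0.5960,3.1220)
p' = p + 1/5·F = (-7.8808,-7.3756)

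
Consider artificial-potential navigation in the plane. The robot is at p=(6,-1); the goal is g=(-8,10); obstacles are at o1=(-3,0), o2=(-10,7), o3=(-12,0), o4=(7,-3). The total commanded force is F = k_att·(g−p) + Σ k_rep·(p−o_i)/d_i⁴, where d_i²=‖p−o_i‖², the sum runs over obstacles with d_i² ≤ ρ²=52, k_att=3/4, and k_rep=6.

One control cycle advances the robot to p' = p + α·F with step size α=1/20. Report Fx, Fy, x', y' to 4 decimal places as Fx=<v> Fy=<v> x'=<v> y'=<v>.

Fx=-10.7400 Fy=8.7300 x'=5.4630 y'=-0.5635

F_att = 3/4·(g−p) = 3/4·(-14,11) = (-10.5000,8.2500)
o1: d²=82 > ρ²=52 → inactive
o2: d²=320 > ρ²=52 → inactive
o3: d²=325 > ρ²=52 → inactive
o4: d²=5 ≤ ρ²=52; F_rep = 6·(-1,2)/5² = (-0.2400,0.4800)
F = F_att + ΣF_rep = (-10.7400,8.7300)
p' = p + 1/20·F = (5.4630,-0.5635)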